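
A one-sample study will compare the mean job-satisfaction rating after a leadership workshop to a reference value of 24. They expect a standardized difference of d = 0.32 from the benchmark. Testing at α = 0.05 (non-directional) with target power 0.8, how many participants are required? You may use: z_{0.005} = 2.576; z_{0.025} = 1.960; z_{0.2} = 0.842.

For a one-sample test: n = ((z_{α/2} + z_β) / d)².
z_{α/2} + z_β = 1.960 + 0.842 = 2.802.
n = (2.802 / 0.32)² = 8.756² = 76.67.
Round up.

n = 77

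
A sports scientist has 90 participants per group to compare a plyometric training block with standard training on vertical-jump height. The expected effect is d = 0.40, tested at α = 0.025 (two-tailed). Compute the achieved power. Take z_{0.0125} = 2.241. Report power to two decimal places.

For two equal groups, power = Φ(d·√(n/2) − z_{α/2}).
d·√(n/2) = 0.40 × √(90/2) = 0.40 × 6.708 = 2.683.
z_β = 2.683 − 2.241 = 0.442.
Power = Φ(0.442) = 0.671.

power ≈ 0.67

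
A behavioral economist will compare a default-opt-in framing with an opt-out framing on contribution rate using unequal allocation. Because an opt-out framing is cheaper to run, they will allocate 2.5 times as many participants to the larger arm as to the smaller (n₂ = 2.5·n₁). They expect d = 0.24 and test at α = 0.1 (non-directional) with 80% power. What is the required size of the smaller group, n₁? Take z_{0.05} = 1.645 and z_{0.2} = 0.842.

n₁ = 151

With allocation ratio k = n₂/n₁ = 2.5, Var(x̄₁−x̄₂) = σ²(1/n₁ + 1/(k·n₁)) = σ²·(k+1)/(k·n₁).
So n₁ = (1 + 1/k)·((z_{α/2} + z_β)/d)² = 1.400 × (2.487/0.24)².
n₁ = 1.400 × 107.38 = 150.3.
Round up: n₁ = 151, giving n₂ = ⌈2.5 × 151⌉ = ⌈377.5⌉ = 378.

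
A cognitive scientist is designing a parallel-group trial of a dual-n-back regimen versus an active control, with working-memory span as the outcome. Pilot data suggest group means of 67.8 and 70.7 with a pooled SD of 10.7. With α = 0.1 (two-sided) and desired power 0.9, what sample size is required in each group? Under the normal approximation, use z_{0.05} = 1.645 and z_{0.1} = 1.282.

n = 234 per group

Cohen's d = |M₁ − M₂| / SD_pooled = |67.8 − 70.7| / 10.7 = 2.9 / 10.7 = 0.271.
For two independent groups with equal n: n = 2·((z_{α/2} + z_β) / d)².
z_{α/2} + z_β = 1.645 + 1.282 = 2.927.
n = 2 × (2.927 / 0.271)² = 2 × 10.801² = 2 × 116.66 = 233.3.
Round up to the next whole participant.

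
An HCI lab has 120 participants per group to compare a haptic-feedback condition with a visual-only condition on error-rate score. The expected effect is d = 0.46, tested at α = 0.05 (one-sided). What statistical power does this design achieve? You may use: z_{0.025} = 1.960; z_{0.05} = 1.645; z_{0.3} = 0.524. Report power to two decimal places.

power ≈ 0.97

For two equal groups, power = Φ(d·√(n/2) − z_{α}).
d·√(n/2) = 0.46 × √(120/2) = 0.46 × 7.746 = 3.563.
z_β = 3.563 − 1.645 = 1.918.
Power = Φ(1.918) = 0.972.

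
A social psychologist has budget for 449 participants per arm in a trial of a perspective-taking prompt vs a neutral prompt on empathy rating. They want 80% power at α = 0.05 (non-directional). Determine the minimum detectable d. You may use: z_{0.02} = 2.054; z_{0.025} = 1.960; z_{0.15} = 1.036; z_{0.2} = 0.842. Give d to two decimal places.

d_min ≈ 0.19

For two independent groups of n = 449 each: d_min = (z_{α/2} + z_β)·√(2/n).
z-sum = 1.960 + 0.842 = 2.802.
d_min = 2.802 × √(2/449) = 2.802 × 0.0667 = 0.187.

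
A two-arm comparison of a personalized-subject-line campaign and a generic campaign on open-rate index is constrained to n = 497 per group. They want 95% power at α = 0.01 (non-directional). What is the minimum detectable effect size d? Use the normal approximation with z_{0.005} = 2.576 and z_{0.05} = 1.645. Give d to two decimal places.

d_min ≈ 0.27

For two independent groups of n = 497 each: d_min = (z_{α/2} + z_β)·√(2/n).
z-sum = 2.576 + 1.645 = 4.221.
d_min = 4.221 × √(2/497) = 4.221 × 0.0634 = 0.268.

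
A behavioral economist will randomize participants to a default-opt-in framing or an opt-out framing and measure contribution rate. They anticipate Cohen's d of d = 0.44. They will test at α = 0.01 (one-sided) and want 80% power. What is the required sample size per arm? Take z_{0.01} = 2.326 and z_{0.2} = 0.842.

For two independent groups with equal n: n = 2·((z_{α} + z_β) / d)².
z_{α} + z_β = 2.326 + 0.842 = 3.168.
n = 2 × (3.168 / 0.44)² = 2 × 7.200² = 2 × 51.84 = 103.7.
Round up to the next whole participant.

n = 104 per group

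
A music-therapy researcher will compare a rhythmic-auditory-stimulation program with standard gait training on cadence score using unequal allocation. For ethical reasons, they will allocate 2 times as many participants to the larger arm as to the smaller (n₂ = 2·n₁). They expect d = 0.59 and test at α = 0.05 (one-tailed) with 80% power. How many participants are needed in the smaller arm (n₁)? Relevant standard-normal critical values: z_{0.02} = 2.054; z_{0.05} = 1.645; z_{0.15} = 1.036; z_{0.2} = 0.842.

With allocation ratio k = n₂/n₁ = 2, Var(x̄₁−x̄₂) = σ²(1/n₁ + 1/(k·n₁)) = σ²·(k+1)/(k·n₁).
So n₁ = (1 + 1/k)·((z_{α} + z_β)/d)² = 1.500 × (2.487/0.59)².
n₁ = 1.500 × 17.77 = 26.7.
Round up: n₁ = 27, giving n₂ = 2 × 27 = 54.

n₁ = 27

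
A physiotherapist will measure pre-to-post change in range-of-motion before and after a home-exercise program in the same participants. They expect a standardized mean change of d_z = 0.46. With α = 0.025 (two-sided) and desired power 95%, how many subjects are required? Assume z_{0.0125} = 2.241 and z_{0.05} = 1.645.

For a paired (one-sample on differences) test: n = ((z_{α/2} + z_β) / d)².
z_{α/2} + z_β = 2.241 + 1.645 = 3.886.
n = (3.886 / 0.46)² = 8.448² = 71.37.
Round up.

n = 72 pairs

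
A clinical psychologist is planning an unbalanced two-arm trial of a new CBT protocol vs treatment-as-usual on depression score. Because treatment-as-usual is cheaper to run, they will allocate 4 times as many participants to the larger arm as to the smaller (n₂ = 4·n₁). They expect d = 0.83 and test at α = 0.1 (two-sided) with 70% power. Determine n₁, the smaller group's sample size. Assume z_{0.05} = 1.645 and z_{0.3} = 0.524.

With allocation ratio k = n₂/n₁ = 4, Var(x̄₁−x̄₂) = σ²(1/n₁ + 1/(k·n₁)) = σ²·(k+1)/(k·n₁).
So n₁ = (1 + 1/k)·((z_{α/2} + z_β)/d)² = 1.250 × (2.169/0.83)².
n₁ = 1.250 × 6.83 = 8.5.
Round up: n₁ = 9, giving n₂ = 4 × 9 = 36.

n₁ = 9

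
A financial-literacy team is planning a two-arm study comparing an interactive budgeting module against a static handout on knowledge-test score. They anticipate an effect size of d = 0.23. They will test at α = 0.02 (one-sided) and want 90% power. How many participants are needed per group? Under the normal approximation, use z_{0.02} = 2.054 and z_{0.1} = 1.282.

For two independent groups with equal n: n = 2·((z_{α} + z_β) / d)².
z_{α} + z_β = 2.054 + 1.282 = 3.336.
n = 2 × (3.336 / 0.23)² = 2 × 14.504² = 2 × 210.38 = 420.8.
Round up to the next whole participant.

n = 421 per group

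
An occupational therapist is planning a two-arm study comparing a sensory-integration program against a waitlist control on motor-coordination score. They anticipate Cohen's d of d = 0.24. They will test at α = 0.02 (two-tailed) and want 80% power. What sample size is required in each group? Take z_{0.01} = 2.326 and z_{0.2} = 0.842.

For two independent groups with equal n: n = 2·((z_{α/2} + z_β) / d)².
z_{α/2} + z_β = 2.326 + 0.842 = 3.168.
n = 2 × (3.168 / 0.24)² = 2 × 13.200² = 2 × 174.24 = 348.5.
Round up to the next whole participant.

n = 349 per group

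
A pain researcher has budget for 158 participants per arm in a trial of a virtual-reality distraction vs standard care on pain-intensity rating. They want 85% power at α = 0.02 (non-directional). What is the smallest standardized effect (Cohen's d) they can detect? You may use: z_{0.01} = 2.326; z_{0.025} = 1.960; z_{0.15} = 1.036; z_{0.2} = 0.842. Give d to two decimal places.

For two independent groups of n = 158 each: d_min = (z_{α/2} + z_β)·√(2/n).
z-sum = 2.326 + 1.036 = 3.362.
d_min = 3.362 × √(2/158) = 3.362 × 0.1125 = 0.378.

d_min ≈ 0.38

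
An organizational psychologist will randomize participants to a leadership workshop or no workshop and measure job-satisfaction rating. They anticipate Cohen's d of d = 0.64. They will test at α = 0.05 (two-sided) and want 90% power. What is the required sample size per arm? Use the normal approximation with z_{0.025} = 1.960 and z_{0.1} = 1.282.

For two independent groups with equal n: n = 2·((z_{α/2} + z_β) / d)².
z_{α/2} + z_β = 1.960 + 1.282 = 3.242.
n = 2 × (3.242 / 0.64)² = 2 × 5.066² = 2 × 25.66 = 51.3.
Round up to the next whole participant.

n = 52 per group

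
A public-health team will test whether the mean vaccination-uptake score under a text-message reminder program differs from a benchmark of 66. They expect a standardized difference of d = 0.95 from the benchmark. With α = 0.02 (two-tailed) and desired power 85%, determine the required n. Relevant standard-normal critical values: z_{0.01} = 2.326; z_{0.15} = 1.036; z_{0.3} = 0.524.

n = 13

For a one-sample test: n = ((z_{α/2} + z_β) / d)².
z_{α/2} + z_β = 2.326 + 1.036 = 3.362.
n = (3.362 / 0.95)² = 3.539² = 12.52.
Round up.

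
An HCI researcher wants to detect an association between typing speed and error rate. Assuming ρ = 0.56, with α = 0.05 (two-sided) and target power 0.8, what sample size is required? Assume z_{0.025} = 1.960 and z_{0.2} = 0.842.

Fisher's z: C = ½·ln((1+r)/(1−r)) = ½·ln(3.5455) = 0.6328.
n = ((z_{α/2} + z_β)/C)² + 3.
(1.960 + 0.842) / 0.6328 = 2.802 / 0.6328 = 4.428.
n = 4.428² + 3 = 19.61 + 3 = 22.6.
Round up.

n = 23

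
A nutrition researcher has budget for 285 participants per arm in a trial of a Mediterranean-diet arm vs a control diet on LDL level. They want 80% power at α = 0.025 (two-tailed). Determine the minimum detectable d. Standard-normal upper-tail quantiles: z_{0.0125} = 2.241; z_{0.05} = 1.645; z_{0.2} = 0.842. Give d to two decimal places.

d_min ≈ 0.26

For two independent groups of n = 285 each: d_min = (z_{α/2} + z_β)·√(2/n).
z-sum = 2.241 + 0.842 = 3.083.
d_min = 3.083 × √(2/285) = 3.083 × 0.0838 = 0.258.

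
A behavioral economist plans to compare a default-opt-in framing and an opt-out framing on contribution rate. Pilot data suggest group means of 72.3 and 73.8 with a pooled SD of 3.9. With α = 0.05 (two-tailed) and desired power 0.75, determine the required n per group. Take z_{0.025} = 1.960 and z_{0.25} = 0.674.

Cohen's d = |M₁ − M₂| / SD_pooled = |72.3 − 73.8| / 3.9 = 1.5 / 3.9 = 0.385.
For two independent groups with equal n: n = 2·((z_{α/2} + z_β) / d)².
z_{α/2} + z_β = 1.960 + 0.674 = 2.634.
n = 2 × (2.634 / 0.385)² = 2 × 6.842² = 2 × 46.81 = 93.6.
Round up to the next whole participant.

n = 94 per group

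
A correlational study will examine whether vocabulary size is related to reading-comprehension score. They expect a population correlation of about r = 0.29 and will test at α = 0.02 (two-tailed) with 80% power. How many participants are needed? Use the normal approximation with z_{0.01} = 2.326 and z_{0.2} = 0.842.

Fisher's z: C = ½·ln((1+r)/(1−r)) = ½·ln(1.8169) = 0.2986.
n = ((z_{α/2} + z_β)/C)² + 3.
(2.326 + 0.842) / 0.2986 = 3.168 / 0.2986 = 10.610.
n = 10.610² + 3 = 112.56 + 3 = 115.6.
Round up.

n = 116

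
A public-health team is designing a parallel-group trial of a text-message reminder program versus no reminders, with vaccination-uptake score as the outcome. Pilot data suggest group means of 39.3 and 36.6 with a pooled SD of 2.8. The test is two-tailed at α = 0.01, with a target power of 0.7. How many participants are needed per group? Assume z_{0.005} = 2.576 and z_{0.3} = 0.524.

n = 21 per group

Cohen's d = |M₁ − M₂| / SD_pooled = |39.3 − 36.6| / 2.8 = 2.7 / 2.8 = 0.964.
For two independent groups with equal n: n = 2·((z_{α/2} + z_β) / d)².
z_{α/2} + z_β = 2.576 + 0.524 = 3.100.
n = 2 × (3.100 / 0.964)² = 2 × 3.216² = 2 × 10.34 = 20.7.
Round up to the next whole participant.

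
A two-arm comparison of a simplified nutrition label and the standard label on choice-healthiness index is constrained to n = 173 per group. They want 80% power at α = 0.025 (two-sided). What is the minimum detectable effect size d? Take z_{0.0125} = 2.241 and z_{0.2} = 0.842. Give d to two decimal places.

d_min ≈ 0.33

For two independent groups of n = 173 each: d_min = (z_{α/2} + z_β)·√(2/n).
z-sum = 2.241 + 0.842 = 3.083.
d_min = 3.083 × √(2/173) = 3.083 × 0.1075 = 0.331.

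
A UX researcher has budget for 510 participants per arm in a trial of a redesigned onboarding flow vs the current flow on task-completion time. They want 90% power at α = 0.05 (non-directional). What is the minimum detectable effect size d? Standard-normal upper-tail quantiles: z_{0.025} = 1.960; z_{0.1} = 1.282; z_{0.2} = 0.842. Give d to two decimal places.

d_min ≈ 0.20

For two independent groups of n = 510 each: d_min = (z_{α/2} + z_β)·√(2/n).
z-sum = 1.960 + 1.282 = 3.242.
d_min = 3.242 × √(2/510) = 3.242 × 0.0626 = 0.203.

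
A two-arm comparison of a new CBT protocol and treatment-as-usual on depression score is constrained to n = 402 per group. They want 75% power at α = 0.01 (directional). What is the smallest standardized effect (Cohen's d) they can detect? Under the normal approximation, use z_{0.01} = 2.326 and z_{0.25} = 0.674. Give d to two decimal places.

For two independent groups of n = 402 each: d_min = (z_{α} + z_β)·√(2/n).
z-sum = 2.326 + 0.674 = 3.000.
d_min = 3.000 × √(2/402) = 3.000 × 0.0705 = 0.212.

d_min ≈ 0.21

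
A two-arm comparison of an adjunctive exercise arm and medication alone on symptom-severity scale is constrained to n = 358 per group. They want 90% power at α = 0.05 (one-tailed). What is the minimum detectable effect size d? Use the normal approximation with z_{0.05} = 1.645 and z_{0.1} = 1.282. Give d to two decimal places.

d_min ≈ 0.22

For two independent groups of n = 358 each: d_min = (z_{α} + z_β)·√(2/n).
z-sum = 1.645 + 1.282 = 2.927.
d_min = 2.927 × √(2/358) = 2.927 × 0.0747 = 0.219.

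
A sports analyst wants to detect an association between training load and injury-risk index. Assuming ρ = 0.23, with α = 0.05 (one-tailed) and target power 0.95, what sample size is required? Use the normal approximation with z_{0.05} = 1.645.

Fisher's z: C = ½·ln((1+r)/(1−r)) = ½·ln(1.5974) = 0.2342.
n = ((z_{α} + z_β)/C)² + 3.
(1.645 + 1.645) / 0.2342 = 3.290 / 0.2342 = 14.048.
n = 14.048² + 3 = 197.34 + 3 = 200.3.
Round up.

n = 201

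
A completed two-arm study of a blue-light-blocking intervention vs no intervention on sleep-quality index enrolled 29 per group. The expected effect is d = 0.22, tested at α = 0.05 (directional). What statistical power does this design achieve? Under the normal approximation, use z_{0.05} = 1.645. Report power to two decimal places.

power ≈ 0.21

For two equal groups, power = Φ(d·√(n/2) − z_{α}).
d·√(n/2) = 0.22 × √(29/2) = 0.22 × 3.808 = 0.838.
z_β = 0.838 − 1.645 = -0.807.
Power = Φ(-0.807) = 0.210.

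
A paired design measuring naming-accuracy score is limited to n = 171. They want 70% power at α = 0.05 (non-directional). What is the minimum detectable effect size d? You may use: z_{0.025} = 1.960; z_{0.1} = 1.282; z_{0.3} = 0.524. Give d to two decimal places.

d_min ≈ 0.19

For a single sample (or paired design) of n = 171: d_min = (z_{α/2} + z_β)/√n.
z-sum = 1.960 + 0.524 = 2.484.
d_min = 2.484 / √171 = 2.484 / 13.077 = 0.190.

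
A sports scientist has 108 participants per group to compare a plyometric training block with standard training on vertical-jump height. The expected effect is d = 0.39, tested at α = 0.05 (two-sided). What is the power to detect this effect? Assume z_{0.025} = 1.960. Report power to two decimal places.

power ≈ 0.82

For two equal groups, power = Φ(d·√(n/2) − z_{α/2}).
d·√(n/2) = 0.39 × √(108/2) = 0.39 × 7.348 = 2.866.
z_β = 2.866 − 1.960 = 0.906.
Power = Φ(0.906) = 0.818.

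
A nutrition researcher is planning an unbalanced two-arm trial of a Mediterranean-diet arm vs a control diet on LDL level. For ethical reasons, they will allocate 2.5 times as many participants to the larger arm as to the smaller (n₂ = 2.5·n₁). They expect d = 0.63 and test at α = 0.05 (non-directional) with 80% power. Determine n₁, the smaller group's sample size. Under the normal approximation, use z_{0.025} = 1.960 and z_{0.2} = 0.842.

n₁ = 28

With allocation ratio k = n₂/n₁ = 2.5, Var(x̄₁−x̄₂) = σ²(1/n₁ + 1/(k·n₁)) = σ²·(k+1)/(k·n₁).
So n₁ = (1 + 1/k)·((z_{α/2} + z_β)/d)² = 1.400 × (2.802/0.63)².
n₁ = 1.400 × 19.78 = 27.7.
Round up: n₁ = 28, giving n₂ = 2.5 × 28 = 70.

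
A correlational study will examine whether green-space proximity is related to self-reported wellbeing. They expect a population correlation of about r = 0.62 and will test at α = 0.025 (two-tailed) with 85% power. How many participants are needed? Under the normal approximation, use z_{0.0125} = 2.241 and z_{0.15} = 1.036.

Fisher's z: C = ½·ln((1+r)/(1−r)) = ½·ln(4.2632) = 0.7250.
n = ((z_{α/2} + z_β)/C)² + 3.
(2.241 + 1.036) / 0.7250 = 3.277 / 0.7250 = 4.520.
n = 4.520² + 3 = 20.43 + 3 = 23.4.
Round up.

n = 24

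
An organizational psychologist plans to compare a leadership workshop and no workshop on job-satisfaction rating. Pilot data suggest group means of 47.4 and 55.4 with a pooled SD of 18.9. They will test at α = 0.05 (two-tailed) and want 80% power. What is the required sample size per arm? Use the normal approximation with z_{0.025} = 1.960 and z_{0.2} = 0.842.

n = 88 per group

Cohen's d = |M₁ − M₂| / SD_pooled = |47.4 − 55.4| / 18.9 = 8.0 / 18.9 = 0.423.
For two independent groups with equal n: n = 2·((z_{α/2} + z_β) / d)².
z_{α/2} + z_β = 1.960 + 0.842 = 2.802.
n = 2 × (2.802 / 0.423)² = 2 × 6.624² = 2 × 43.88 = 87.8.
Round up to the next whole participant.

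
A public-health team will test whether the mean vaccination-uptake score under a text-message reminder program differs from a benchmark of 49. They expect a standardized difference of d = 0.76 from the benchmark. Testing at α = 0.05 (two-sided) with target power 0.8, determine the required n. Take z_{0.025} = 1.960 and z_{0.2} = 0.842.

n = 14

For a one-sample test: n = ((z_{α/2} + z_β) / d)².
z_{α/2} + z_β = 1.960 + 0.842 = 2.802.
n = (2.802 / 0.76)² = 3.687² = 13.59.
Round up.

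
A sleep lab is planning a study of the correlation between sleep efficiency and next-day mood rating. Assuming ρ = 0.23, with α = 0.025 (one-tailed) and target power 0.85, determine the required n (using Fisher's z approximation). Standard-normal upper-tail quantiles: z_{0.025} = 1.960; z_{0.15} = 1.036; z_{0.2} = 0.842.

n = 167

Fisher's z: C = ½·ln((1+r)/(1−r)) = ½·ln(1.5974) = 0.2342.
n = ((z_{α} + z_β)/C)² + 3.
(1.960 + 1.036) / 0.2342 = 2.996 / 0.2342 = 12.792.
n = 12.792² + 3 = 163.65 + 3 = 166.6.
Round up.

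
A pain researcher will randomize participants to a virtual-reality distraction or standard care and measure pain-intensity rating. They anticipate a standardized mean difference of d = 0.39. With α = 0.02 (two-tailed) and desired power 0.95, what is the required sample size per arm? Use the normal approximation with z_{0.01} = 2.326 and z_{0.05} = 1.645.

n = 208 per group

For two independent groups with equal n: n = 2·((z_{α/2} + z_β) / d)².
z_{α/2} + z_β = 2.326 + 1.645 = 3.971.
n = 2 × (3.971 / 0.39)² = 2 × 10.182² = 2 × 103.67 = 207.3.
Round up to the next whole participant.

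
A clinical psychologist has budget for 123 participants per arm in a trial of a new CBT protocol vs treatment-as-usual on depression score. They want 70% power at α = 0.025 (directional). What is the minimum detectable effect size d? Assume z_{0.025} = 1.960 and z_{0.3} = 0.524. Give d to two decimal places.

d_min ≈ 0.32

For two independent groups of n = 123 each: d_min = (z_{α} + z_β)·√(2/n).
z-sum = 1.960 + 0.524 = 2.484.
d_min = 2.484 × √(2/123) = 2.484 × 0.1275 = 0.317.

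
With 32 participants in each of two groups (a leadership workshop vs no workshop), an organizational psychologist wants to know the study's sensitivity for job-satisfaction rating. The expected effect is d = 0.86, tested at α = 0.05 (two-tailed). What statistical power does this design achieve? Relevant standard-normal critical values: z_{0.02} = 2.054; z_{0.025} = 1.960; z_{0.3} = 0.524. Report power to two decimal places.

power ≈ 0.93

For two equal groups, power = Φ(d·√(n/2) − z_{α/2}).
d·√(n/2) = 0.86 × √(32/2) = 0.86 × 4.000 = 3.440.
z_β = 3.440 − 1.960 = 1.480.
Power = Φ(1.480) = 0.931.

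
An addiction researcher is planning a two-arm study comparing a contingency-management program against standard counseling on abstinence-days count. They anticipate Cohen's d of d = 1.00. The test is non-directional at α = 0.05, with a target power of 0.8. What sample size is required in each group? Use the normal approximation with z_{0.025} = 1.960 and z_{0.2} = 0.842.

For two independent groups with equal n: n = 2·((z_{α/2} + z_β) / d)².
z_{α/2} + z_β = 1.960 + 0.842 = 2.802.
n = 2 × (2.802 / 1.00)² = 2 × 2.802² = 2 × 7.85 = 15.7.
Round up to the next whole participant.

n = 16 per group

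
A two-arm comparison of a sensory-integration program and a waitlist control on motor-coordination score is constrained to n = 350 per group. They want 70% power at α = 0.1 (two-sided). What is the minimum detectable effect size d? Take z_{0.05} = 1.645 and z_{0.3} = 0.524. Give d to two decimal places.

d_min ≈ 0.16

For two independent groups of n = 350 each: d_min = (z_{α/2} + z_β)·√(2/n).
z-sum = 1.645 + 0.524 = 2.169.
d_min = 2.169 × √(2/350) = 2.169 × 0.0756 = 0.164.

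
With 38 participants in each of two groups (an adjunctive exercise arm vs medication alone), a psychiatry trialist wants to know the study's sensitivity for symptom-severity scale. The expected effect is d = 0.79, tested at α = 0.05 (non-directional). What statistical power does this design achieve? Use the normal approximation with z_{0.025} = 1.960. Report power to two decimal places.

power ≈ 0.93

For two equal groups, power = Φ(d·√(n/2) − z_{α/2}).
d·√(n/2) = 0.79 × √(38/2) = 0.79 × 4.359 = 3.444.
z_β = 3.444 − 1.960 = 1.484.
Power = Φ(1.484) = 0.931.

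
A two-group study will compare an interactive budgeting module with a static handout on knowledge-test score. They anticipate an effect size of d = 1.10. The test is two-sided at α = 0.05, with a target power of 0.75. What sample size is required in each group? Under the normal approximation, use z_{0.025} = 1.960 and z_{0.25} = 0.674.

n = 12 per group

For two independent groups with equal n: n = 2·((z_{α/2} + z_β) / d)².
z_{α/2} + z_β = 1.960 + 0.674 = 2.634.
n = 2 × (2.634 / 1.10)² = 2 × 2.395² = 2 × 5.73 = 11.5.
Round up to the next whole participant.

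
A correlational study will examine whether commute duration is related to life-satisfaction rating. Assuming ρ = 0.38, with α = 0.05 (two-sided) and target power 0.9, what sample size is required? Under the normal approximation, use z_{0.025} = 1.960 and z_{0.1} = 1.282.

Fisher's z: C = ½·ln((1+r)/(1−r)) = ½·ln(2.2258) = 0.4001.
n = ((z_{α/2} + z_β)/C)² + 3.
(1.960 + 1.282) / 0.4001 = 3.242 / 0.4001 = 8.103.
n = 8.103² + 3 = 65.66 + 3 = 68.7.
Round up.

n = 69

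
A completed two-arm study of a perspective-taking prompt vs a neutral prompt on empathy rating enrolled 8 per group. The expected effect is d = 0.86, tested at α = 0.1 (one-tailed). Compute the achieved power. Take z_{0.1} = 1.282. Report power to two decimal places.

For two equal groups, power = Φ(d·√(n/2) − z_{α}).
d·√(n/2) = 0.86 × √(8/2) = 0.86 × 2.000 = 1.720.
z_β = 1.720 − 1.282 = 0.438.
Power = Φ(0.438) = 0.669.

power ≈ 0.67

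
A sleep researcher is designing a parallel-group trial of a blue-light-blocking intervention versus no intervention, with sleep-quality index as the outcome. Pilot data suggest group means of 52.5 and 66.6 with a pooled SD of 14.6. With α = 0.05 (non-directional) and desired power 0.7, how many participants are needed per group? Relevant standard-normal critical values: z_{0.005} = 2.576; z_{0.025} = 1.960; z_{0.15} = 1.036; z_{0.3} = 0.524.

Cohen's d = |M₁ − M₂| / SD_pooled = |52.5 − 66.6| / 14.6 = 14.1 / 14.6 = 0.966.
For two independent groups with equal n: n = 2·((z_{α/2} + z_β) / d)².
z_{α/2} + z_β = 1.960 + 0.524 = 2.484.
n = 2 × (2.484 / 0.966)² = 2 × 2.571² = 2 × 6.61 = 13.2.
Round up to the next whole participant.

n = 14 per group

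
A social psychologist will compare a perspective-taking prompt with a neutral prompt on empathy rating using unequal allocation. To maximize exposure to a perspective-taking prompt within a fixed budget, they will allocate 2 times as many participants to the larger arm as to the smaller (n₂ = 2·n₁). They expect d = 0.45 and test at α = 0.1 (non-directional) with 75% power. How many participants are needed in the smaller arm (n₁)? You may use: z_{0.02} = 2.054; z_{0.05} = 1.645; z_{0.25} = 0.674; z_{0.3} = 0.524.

n₁ = 40

With allocation ratio k = n₂/n₁ = 2, Var(x̄₁−x̄₂) = σ²(1/n₁ + 1/(k·n₁)) = σ²·(k+1)/(k·n₁).
So n₁ = (1 + 1/k)·((z_{α/2} + z_β)/d)² = 1.500 × (2.319/0.45)².
n₁ = 1.500 × 26.56 = 39.8.
Round up: n₁ = 40, giving n₂ = 2 × 40 = 80.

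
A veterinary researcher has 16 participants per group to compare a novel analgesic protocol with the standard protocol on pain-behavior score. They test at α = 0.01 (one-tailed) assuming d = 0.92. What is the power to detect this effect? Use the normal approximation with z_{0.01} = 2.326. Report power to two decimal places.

power ≈ 0.61

For two equal groups, power = Φ(d·√(n/2) − z_{α}).
d·√(n/2) = 0.92 × √(16/2) = 0.92 × 2.828 = 2.602.
z_β = 2.602 − 2.326 = 0.276.
Power = Φ(0.276) = 0.609.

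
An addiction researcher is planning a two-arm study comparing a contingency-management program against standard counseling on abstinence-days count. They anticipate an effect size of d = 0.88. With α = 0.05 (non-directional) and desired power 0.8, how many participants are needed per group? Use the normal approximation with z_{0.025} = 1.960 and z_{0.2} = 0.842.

For two independent groups with equal n: n = 2·((z_{α/2} + z_β) / d)².
z_{α/2} + z_β = 1.960 + 0.842 = 2.802.
n = 2 × (2.802 / 0.88)² = 2 × 3.184² = 2 × 10.14 = 20.3.
Round up to the next whole participant.

n = 21 per group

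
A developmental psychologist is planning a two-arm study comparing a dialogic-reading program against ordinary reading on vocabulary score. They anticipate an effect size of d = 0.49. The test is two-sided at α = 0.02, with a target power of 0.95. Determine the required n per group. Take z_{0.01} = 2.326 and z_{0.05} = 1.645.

n = 132 per group

For two independent groups with equal n: n = 2·((z_{α/2} + z_β) / d)².
z_{α/2} + z_β = 2.326 + 1.645 = 3.971.
n = 2 × (3.971 / 0.49)² = 2 × 8.104² = 2 × 65.68 = 131.4.
Round up to the next whole participant.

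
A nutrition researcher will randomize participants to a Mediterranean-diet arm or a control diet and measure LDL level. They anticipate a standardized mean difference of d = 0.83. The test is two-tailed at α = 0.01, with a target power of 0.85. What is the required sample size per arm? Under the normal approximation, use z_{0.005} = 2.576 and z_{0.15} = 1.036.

For two independent groups with equal n: n = 2·((z_{α/2} + z_β) / d)².
z_{α/2} + z_β = 2.576 + 1.036 = 3.612.
n = 2 × (3.612 / 0.83)² = 2 × 4.352² = 2 × 18.94 = 37.9.
Round up to the next whole participant.

n = 38 per group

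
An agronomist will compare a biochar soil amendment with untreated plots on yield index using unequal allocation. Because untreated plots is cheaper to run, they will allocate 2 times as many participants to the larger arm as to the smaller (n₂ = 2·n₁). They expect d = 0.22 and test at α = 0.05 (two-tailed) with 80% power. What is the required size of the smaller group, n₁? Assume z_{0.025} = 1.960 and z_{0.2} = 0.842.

n₁ = 244

With allocation ratio k = n₂/n₁ = 2, Var(x̄₁−x̄₂) = σ²(1/n₁ + 1/(k·n₁)) = σ²·(k+1)/(k·n₁).
So n₁ = (1 + 1/k)·((z_{α/2} + z_β)/d)² = 1.500 × (2.802/0.22)².
n₁ = 1.500 × 162.21 = 243.3.
Round up: n₁ = 244, giving n₂ = 2 × 244 = 488.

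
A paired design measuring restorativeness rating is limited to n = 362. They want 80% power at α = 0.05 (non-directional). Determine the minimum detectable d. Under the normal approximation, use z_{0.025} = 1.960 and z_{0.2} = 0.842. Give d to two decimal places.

d_min ≈ 0.15

For a single sample (or paired design) of n = 362: d_min = (z_{α/2} + z_β)/√n.
z-sum = 1.960 + 0.842 = 2.802.
d_min = 2.802 / √362 = 2.802 / 19.026 = 0.147.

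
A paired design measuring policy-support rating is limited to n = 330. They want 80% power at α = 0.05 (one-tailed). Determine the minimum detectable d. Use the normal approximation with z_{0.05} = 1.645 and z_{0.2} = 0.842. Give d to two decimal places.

d_min ≈ 0.14

For a single sample (or paired design) of n = 330: d_min = (z_{α} + z_β)/√n.
z-sum = 1.645 + 0.842 = 2.487.
d_min = 2.487 / √330 = 2.487 / 18.166 = 0.137.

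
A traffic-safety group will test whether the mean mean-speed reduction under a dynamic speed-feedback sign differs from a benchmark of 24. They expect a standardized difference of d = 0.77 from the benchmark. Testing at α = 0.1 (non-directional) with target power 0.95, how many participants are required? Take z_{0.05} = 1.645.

For a one-sample test: n = ((z_{α/2} + z_β) / d)².
z_{α/2} + z_β = 1.645 + 1.645 = 3.290.
n = (3.290 / 0.77)² = 4.273² = 18.26.
Round up.

n = 19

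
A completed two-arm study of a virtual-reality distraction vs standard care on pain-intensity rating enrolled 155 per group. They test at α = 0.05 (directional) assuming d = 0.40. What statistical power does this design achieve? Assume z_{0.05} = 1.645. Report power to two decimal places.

power ≈ 0.97

For two equal groups, power = Φ(d·√(n/2) − z_{α}).
d·√(n/2) = 0.40 × √(155/2) = 0.40 × 8.803 = 3.521.
z_β = 3.521 − 1.645 = 1.876.
Power = Φ(1.876) = 0.970.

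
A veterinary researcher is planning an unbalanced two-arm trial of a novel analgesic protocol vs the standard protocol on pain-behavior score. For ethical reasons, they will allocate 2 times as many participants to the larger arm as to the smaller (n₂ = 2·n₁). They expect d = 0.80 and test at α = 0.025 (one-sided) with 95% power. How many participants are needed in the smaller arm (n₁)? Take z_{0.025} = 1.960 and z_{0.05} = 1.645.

n₁ = 31

With allocation ratio k = n₂/n₁ = 2, Var(x̄₁−x̄₂) = σ²(1/n₁ + 1/(k·n₁)) = σ²·(k+1)/(k·n₁).
So n₁ = (1 + 1/k)·((z_{α} + z_β)/d)² = 1.500 × (3.605/0.80)².
n₁ = 1.500 × 20.31 = 30.5.
Round up: n₁ = 31, giving n₂ = 2 × 31 = 62.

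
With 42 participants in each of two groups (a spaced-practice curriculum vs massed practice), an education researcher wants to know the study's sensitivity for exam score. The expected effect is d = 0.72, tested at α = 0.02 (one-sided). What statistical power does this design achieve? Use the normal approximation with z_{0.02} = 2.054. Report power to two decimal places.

power ≈ 0.89

For two equal groups, power = Φ(d·√(n/2) − z_{α}).
d·√(n/2) = 0.72 × √(42/2) = 0.72 × 4.583 = 3.299.
z_β = 3.299 − 2.054 = 1.245.
Power = Φ(1.245) = 0.894.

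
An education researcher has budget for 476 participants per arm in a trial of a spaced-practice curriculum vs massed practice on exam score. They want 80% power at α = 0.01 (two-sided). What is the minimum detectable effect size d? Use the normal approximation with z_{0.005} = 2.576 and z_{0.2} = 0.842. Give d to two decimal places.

For two independent groups of n = 476 each: d_min = (z_{α/2} + z_β)·√(2/n).
z-sum = 2.576 + 0.842 = 3.418.
d_min = 3.418 × √(2/476) = 3.418 × 0.0648 = 0.222.

d_min ≈ 0.22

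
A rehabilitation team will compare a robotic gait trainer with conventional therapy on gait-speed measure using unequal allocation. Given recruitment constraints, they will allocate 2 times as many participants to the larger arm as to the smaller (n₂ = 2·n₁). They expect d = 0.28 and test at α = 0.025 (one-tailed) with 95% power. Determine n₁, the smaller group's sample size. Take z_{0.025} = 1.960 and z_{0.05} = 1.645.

n₁ = 249

With allocation ratio k = n₂/n₁ = 2, Var(x̄₁−x̄₂) = σ²(1/n₁ + 1/(k·n₁)) = σ²·(k+1)/(k·n₁).
So n₁ = (1 + 1/k)·((z_{α} + z_β)/d)² = 1.500 × (3.605/0.28)².
n₁ = 1.500 × 165.77 = 248.6.
Round up: n₁ = 249, giving n₂ = 2 × 249 = 498.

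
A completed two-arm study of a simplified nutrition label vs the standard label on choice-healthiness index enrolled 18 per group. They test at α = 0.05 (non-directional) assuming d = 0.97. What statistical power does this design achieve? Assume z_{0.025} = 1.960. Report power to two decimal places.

power ≈ 0.83

For two equal groups, power = Φ(d·√(n/2) − z_{α/2}).
d·√(n/2) = 0.97 × √(18/2) = 0.97 × 3.000 = 2.910.
z_β = 2.910 − 1.960 = 0.950.
Power = Φ(0.950) = 0.829.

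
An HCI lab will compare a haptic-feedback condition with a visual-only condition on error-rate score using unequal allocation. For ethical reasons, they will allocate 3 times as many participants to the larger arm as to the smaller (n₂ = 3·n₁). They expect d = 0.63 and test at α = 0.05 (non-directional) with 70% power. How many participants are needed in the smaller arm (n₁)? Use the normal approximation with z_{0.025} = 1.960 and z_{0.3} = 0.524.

With allocation ratio k = n₂/n₁ = 3, Var(x̄₁−x̄₂) = σ²(1/n₁ + 1/(k·n₁)) = σ²·(k+1)/(k·n₁).
So n₁ = (1 + 1/k)·((z_{α/2} + z_β)/d)² = 1.333 × (2.484/0.63)².
n₁ = 1.333 × 15.55 = 20.7.
Round up: n₁ = 21, giving n₂ = 3 × 21 = 63.

n₁ = 21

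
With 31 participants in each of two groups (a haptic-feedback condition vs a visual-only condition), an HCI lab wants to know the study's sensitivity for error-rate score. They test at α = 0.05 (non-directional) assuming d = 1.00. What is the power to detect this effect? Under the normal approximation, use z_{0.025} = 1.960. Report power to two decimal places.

power ≈ 0.98

For two equal groups, power = Φ(d·√(n/2) − z_{α/2}).
d·√(n/2) = 1.00 × √(31/2) = 1.00 × 3.937 = 3.937.
z_β = 3.937 − 1.960 = 1.977.
Power = Φ(1.977) = 0.976.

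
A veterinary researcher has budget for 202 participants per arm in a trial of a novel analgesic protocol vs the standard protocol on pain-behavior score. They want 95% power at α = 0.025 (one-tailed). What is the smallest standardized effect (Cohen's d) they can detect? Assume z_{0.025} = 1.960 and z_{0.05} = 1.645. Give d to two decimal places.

d_min ≈ 0.36

For two independent groups of n = 202 each: d_min = (z_{α} + z_β)·√(2/n).
z-sum = 1.960 + 1.645 = 3.605.
d_min = 3.605 × √(2/202) = 3.605 × 0.0995 = 0.359.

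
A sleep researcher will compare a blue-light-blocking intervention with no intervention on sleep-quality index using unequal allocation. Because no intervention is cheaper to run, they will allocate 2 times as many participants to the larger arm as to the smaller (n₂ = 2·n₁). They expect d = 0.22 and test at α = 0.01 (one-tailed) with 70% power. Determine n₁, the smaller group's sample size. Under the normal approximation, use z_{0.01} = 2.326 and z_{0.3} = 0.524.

With allocation ratio k = n₂/n₁ = 2, Var(x̄₁−x̄₂) = σ²(1/n₁ + 1/(k·n₁)) = σ²·(k+1)/(k·n₁).
So n₁ = (1 + 1/k)·((z_{α} + z_β)/d)² = 1.500 × (2.850/0.22)².
n₁ = 1.500 × 167.82 = 251.7.
Round up: n₁ = 252, giving n₂ = 2 × 252 = 504.

n₁ = 252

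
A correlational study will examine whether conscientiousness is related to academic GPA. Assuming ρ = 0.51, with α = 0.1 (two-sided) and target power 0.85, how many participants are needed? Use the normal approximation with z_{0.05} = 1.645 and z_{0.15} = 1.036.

n = 26

Fisher's z: C = ½·ln((1+r)/(1−r)) = ½·ln(3.0816) = 0.5627.
n = ((z_{α/2} + z_β)/C)² + 3.
(1.645 + 1.036) / 0.5627 = 2.681 / 0.5627 = 4.765.
n = 4.765² + 3 = 22.70 + 3 = 25.7.
Round up.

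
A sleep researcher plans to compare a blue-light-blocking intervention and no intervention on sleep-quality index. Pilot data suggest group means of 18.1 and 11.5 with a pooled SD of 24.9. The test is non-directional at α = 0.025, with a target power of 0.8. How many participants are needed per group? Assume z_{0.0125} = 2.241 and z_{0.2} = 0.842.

Cohen's d = |M₁ − M₂| / SD_pooled = |18.1 − 11.5| / 24.9 = 6.6 / 24.9 = 0.265.
For two independent groups with equal n: n = 2·((z_{α/2} + z_β) / d)².
z_{α/2} + z_β = 2.241 + 0.842 = 3.083.
n = 2 × (3.083 / 0.265)² = 2 × 11.634² = 2 × 135.35 = 270.7.
Round up to the next whole participant.

n = 271 per group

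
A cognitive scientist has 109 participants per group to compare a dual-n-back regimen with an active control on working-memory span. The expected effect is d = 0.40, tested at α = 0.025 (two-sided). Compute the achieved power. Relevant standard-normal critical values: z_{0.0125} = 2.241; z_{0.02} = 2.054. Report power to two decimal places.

For two equal groups, power = Φ(d·√(n/2) − z_{α/2}).
d·√(n/2) = 0.40 × √(109/2) = 0.40 × 7.382 = 2.953.
z_β = 2.953 − 2.241 = 0.712.
Power = Φ(0.712) = 0.762.

power ≈ 0.76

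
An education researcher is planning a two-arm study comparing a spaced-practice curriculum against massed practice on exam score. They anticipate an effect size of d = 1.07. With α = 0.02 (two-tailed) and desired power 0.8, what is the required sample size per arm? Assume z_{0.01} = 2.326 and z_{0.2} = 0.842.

For two independent groups with equal n: n = 2·((z_{α/2} + z_β) / d)².
z_{α/2} + z_β = 2.326 + 0.842 = 3.168.
n = 2 × (3.168 / 1.07)² = 2 × 2.961² = 2 × 8.77 = 17.5.
Round up to the next whole participant.

n = 18 per group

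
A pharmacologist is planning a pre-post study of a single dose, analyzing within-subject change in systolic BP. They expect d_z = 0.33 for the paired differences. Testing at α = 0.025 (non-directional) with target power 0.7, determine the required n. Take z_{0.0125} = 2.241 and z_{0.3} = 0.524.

For a paired (one-sample on differences) test: n = ((z_{α/2} + z_β) / d)².
z_{α/2} + z_β = 2.241 + 0.524 = 2.765.
n = (2.765 / 0.33)² = 8.379² = 70.20.
Round up.

n = 71 pairs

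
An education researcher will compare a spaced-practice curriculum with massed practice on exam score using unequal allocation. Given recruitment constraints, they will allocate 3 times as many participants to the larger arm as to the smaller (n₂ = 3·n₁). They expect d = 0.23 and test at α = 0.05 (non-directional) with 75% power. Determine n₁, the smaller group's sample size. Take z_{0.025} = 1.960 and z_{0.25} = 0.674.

n₁ = 175

With allocation ratio k = n₂/n₁ = 3, Var(x̄₁−x̄₂) = σ²(1/n₁ + 1/(k·n₁)) = σ²·(k+1)/(k·n₁).
So n₁ = (1 + 1/k)·((z_{α/2} + z_β)/d)² = 1.333 × (2.634/0.23)².
n₁ = 1.333 × 131.15 = 174.9.
Round up: n₁ = 175, giving n₂ = 3 × 175 = 525.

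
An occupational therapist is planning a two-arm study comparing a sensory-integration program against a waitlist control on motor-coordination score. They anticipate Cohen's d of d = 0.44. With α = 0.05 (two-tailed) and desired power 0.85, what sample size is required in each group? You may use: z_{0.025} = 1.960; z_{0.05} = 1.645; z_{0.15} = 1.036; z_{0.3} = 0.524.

n = 93 per group

For two independent groups with equal n: n = 2·((z_{α/2} + z_β) / d)².
z_{α/2} + z_β = 1.960 + 1.036 = 2.996.
n = 2 × (2.996 / 0.44)² = 2 × 6.809² = 2 × 46.36 = 92.7.
Round up to the next whole participant.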